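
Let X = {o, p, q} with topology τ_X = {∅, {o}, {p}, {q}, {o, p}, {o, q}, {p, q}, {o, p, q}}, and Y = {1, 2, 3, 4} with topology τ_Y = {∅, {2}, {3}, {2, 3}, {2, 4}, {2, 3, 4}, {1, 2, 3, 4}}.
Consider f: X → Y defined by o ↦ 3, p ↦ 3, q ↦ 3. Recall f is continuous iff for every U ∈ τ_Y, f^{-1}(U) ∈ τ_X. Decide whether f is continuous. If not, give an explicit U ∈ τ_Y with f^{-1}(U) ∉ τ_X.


f IS continuous.

Compute f^{-1}(U) for each U ∈ τ_Y:
  U = ∅: f^{-1}(U) = ∅ ∈ τ_X ✓.
  U = {2}: f^{-1}(U) = ∅ ∈ τ_X ✓.
  U = {3}: f^{-1}(U) = {o, p, q} ∈ τ_X ✓.
  U = {2, 3}: f^{-1}(U) = {o, p, q} ∈ τ_X ✓.
  U = {2, 4}: f^{-1}(U) = ∅ ∈ τ_X ✓.
  U = {2, 3, 4}: f^{-1}(U) = {o, p, q} ∈ τ_X ✓.
  U = {1, 2, 3, 4}: f^{-1}(U) = {o, p, q} ∈ τ_X ✓.
Every preimage lies in τ_X, so f IS continuous.


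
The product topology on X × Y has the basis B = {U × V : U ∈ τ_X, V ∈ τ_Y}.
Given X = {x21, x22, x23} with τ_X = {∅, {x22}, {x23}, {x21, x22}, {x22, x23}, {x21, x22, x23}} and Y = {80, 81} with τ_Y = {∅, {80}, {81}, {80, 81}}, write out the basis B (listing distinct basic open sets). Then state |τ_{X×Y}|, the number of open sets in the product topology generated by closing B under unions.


Basis B = {∅ × ∅, {x22} × {80}, {x22} × {81}, {x23} × {80}, {x23} × {81}, {x21, x22} × {80}, {x21, x22} × {81}, {x22} × {80, 81}, {x22, x23} × {80}, {x22, x23} × {81}, {x23} × {80, 81}, {x21, x22, x23} × {80}, {x21, x22, x23} × {81}, {x21, x22} × {80, 81}, {x22, x23} × {80, 81}, {x21, x22, x23} × {80, 81}}; |τ_{X×Y}| = 36.

Enumerate products U × V with U ∈ τ_X, V ∈ τ_Y (deduplicated):
  ∅ × ∅ = {} (∅)
  {x22} × {80} = {(x22,80)}
  {x22} × {81} = {(x22,81)}
  {x23} × {80} = {(x23,80)}
  {x23} × {81} = {(x23,81)}
  {x21, x22} × {80} = {(x21,80), (x22,80)}
  {x21, x22} × {81} = {(x21,81), (x22,81)}
  {x22} × {80, 81} = {(x22,80), (x22,81)}
  {x22, x23} × {80} = {(x22,80), (x23,80)}
  {x22, x23} × {81} = {(x22,81), (x23,81)}
  {x23} × {80, 81} = {(x23,80), (x23,81)}
  {x21, x22, x23} × {80} = {(x21,80), (x22,80), (x23,80)}
  {x21, x22, x23} × {81} = {(x21,81), (x22,81), (x23,81)}
  {x21, x22} × {80, 81} = {(x21,80), (x21,81), (x22,80), (x22,81)}
  {x22, x23} × {80, 81} = {(x22,80), (x22,81), (x23,80), (x23,81)}
  {x21, x22, x23} × {80, 81} = {(x21,80), (x21,81), (x22,80), (x22,81), (x23,80), (x23,81)}
These 16 distinct sets form the basis B.
Close under arbitrary unions to get τ_{X×Y}; counting gives |τ_{X×Y}| = 36.


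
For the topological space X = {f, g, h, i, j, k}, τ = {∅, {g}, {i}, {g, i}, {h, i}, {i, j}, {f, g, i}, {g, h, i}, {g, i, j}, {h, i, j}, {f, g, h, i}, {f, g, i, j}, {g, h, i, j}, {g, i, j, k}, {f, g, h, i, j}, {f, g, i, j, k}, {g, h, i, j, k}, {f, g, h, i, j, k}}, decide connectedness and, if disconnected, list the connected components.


(X, τ) is connected.

Find clopen sets (U ∈ τ with X ∖ U ∈ τ):
  U = ∅, X ∖ U = {f, g, h, i, j, k} — both open, so U is clopen.
  U = {f, g, h, i, j, k}, X ∖ U = ∅ — both open, so U is clopen.
Only trivial clopens (∅ and X) exist, so (X, τ) is connected.
Compute connected components by grouping points that agree on all clopens:
  component: {f, g, h, i, j, k}


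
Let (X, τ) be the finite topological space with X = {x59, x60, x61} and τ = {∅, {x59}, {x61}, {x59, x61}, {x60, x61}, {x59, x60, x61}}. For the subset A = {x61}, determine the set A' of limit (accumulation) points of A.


A' = {x60}

For each x ∈ X, list the open sets U ∈ τ with x ∈ U, then check whether U ∩ (A ∖ {x}) ≠ ∅ for every such U.
  x = x59: open {x59} ∋ x has {x59} ∩ (A ∖ {x59}) = ∅, so x is NOT a limit point.
  x = x60: opens ∋ x are {x60, x61}, {x59, x60, x61}; each meets A ∖ {x60}, so x IS a limit point.
  x = x61: open {x61} ∋ x has {x61} ∩ (A ∖ {x61}) = ∅, so x is NOT a limit point.
Collecting: A' = {x60}.


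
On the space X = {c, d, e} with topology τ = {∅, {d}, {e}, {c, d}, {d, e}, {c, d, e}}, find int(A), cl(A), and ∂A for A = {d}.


int(A) = {d}, cl(A) = {c, d}, ∂A = {c}.

Closed sets in (X, τ) are complements of opens:
  closed(X, τ) = {∅, {c}, {e}, {c, d}, {c, e}, {c, d, e}}.
int(A) = ⋃ {U ∈ τ : U ⊆ A}. Opens contained in A: ∅, {d}.
Taking the union of these: int(A) = {d}.
cl(A) = ⋂ {C closed : A ⊆ C}. Closed sets containing A: {c, d}, {c, d, e}.
Intersecting these: cl(A) = {c, d}.
∂A = cl(A) ∖ int(A) = {c, d} ∖ {d} = {c}.


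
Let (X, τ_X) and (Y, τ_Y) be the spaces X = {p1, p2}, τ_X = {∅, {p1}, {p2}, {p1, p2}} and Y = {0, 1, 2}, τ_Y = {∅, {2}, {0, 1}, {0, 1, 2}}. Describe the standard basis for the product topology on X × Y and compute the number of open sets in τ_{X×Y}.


Basis B = {∅ × ∅, {p1} × {2}, {p2} × {2}, {p1} × {0, 1}, {p1, p2} × {2}, {p2} × {0, 1}, {p1} × {0, 1, 2}, {p2} × {0, 1, 2}, {p1, p2} × {0, 1}, {p1, p2} × {0, 1, 2}}; |τ_{X×Y}| = 16.

Enumerate products U × V with U ∈ τ_X, V ∈ τ_Y (deduplicated):
  ∅ × ∅ = {} (∅)
  {p1} × {2} = {(p1,2)}
  {p2} × {2} = {(p2,2)}
  {p1} × {0, 1} = {(p1,0), (p1,1)}
  {p1, p2} × {2} = {(p1,2), (p2,2)}
  {p2} × {0, 1} = {(p2,0), (p2,1)}
  {p1} × {0, 1, 2} = {(p1,0), (p1,1), (p1,2)}
  {p2} × {0, 1, 2} = {(p2,0), (p2,1), (p2,2)}
  {p1, p2} × {0, 1} = {(p1,0), (p1,1), (p2,0), (p2,1)}
  {p1, p2} × {0, 1, 2} = {(p1,0), (p1,1), (p1,2), (p2,0), (p2,1), (p2,2)}
These 10 distinct sets form the basis B.
Close under arbitrary unions to get τ_{X×Y}; counting gives |τ_{X×Y}| = 16.


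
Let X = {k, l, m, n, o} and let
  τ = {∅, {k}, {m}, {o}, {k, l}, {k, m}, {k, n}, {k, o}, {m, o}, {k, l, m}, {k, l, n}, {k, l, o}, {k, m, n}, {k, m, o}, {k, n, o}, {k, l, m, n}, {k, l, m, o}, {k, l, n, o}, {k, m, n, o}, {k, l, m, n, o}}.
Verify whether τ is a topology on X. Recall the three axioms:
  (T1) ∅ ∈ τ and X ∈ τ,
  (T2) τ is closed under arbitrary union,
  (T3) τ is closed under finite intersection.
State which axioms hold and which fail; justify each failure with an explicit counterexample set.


τ IS a topology on X.

Axiom (T1): ∅ ∈ τ? Yes; X ∈ τ? Yes.
Axiom (T2/T3): check pairwise unions and intersections of members of τ.
All pairwise intersections and unions checked — each lies in τ. Therefore τ satisfies (T1), (T2), (T3): it IS a topology on X.


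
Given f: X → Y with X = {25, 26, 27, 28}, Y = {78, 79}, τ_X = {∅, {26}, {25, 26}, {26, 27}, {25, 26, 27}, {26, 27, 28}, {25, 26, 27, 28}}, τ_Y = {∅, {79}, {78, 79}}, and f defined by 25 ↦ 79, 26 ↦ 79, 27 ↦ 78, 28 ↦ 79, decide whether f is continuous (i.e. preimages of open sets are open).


f is NOT continuous.

Compute f^{-1}(U) for each U ∈ τ_Y:
  U = ∅: f^{-1}(U) = ∅ ∈ τ_X ✓.
  U = {79}: f^{-1}(U) = {25, 26, 28} ∉ τ_X ✗.
  U = {78, 79}: f^{-1}(U) = {25, 26, 27, 28} ∈ τ_X ✓.
Found U = {79} with f^{-1}(U) = {25, 26, 28} not in τ_X. Therefore f is NOT continuous.


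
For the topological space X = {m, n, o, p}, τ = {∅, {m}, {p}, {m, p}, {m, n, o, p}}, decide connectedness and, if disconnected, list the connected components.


(X, τ) is connected.

Find clopen sets (U ∈ τ with X ∖ U ∈ τ):
  U = ∅, X ∖ U = {m, n, o, p} — both open, so U is clopen.
  U = {m, n, o, p}, X ∖ U = ∅ — both open, so U is clopen.
Only trivial clopens (∅ and X) exist, so (X, τ) is connected.
Compute connected components by grouping points that agree on all clopens:
  component: {m, n, o, p}


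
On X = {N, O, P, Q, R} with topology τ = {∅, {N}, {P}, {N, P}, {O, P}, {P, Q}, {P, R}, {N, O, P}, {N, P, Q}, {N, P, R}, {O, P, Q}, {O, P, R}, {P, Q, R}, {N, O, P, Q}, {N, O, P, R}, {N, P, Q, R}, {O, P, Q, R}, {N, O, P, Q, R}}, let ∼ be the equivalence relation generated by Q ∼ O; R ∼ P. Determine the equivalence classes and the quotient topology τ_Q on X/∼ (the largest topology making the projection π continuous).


X/∼ = {[N], [O=Q], [P=R]}; |τ_Q| = 6.

Equivalence classes: [N], [O=Q], [P=R].
Quotient map π: X → X/∼ sends N ↦ [N], O ↦ [O=Q], P ↦ [P=R], Q ↦ [O=Q], R ↦ [P=R].
For each subset V ⊆ X/∼, compute π^{-1}(V) ⊆ X and check whether π^{-1}(V) ∈ τ. V is open in τ_Q iff π^{-1}(V) ∈ τ.
  V = {}: π^{-1}(V) = ∅ ∈ τ ✓.
  V = {[N]}: π^{-1}(V) = {N} ∈ τ ✓.
  V = {[O=Q]}: π^{-1}(V) = {O, Q} ∉ τ ✗.
  V = {[N], [O=Q]}: π^{-1}(V) = {N, O, Q} ∉ τ ✗.
  V = {[P=R]}: π^{-1}(V) = {P, R} ∈ τ ✓.
  V = {[N], [P=R]}: π^{-1}(V) = {N, P, R} ∈ τ ✓.
  V = {[O=Q], [P=R]}: π^{-1}(V) = {O, P, Q, R} ∈ τ ✓.
  V = {[N], [O=Q], [P=R]}: π^{-1}(V) = {N, O, P, Q, R} ∈ τ ✓.
Open sets in the quotient: τ_Q = {{}, {[N]}, {[P=R]}, {[N], [P=R]}, {[O=Q], [P=R]}, {[N], [O=Q], [P=R]}} (6 elements).


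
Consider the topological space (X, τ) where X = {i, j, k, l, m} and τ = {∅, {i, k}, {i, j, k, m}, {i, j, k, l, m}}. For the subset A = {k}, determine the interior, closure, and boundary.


int(A) = ∅, cl(A) = {i, j, k, l, m}, ∂A = {i, j, k, l, m}.

Closed sets in (X, τ) are complements of opens:
  closed(X, τ) = {∅, {l}, {j, l, m}, {i, j, k, l, m}}.
int(A) = ⋃ {U ∈ τ : U ⊆ A}. Opens contained in A: ∅.
Taking the union of these: int(A) = ∅.
cl(A) = ⋂ {C closed : A ⊆ C}. Closed sets containing A: {i, j, k, l, m}.
Intersecting these: cl(A) = {i, j, k, l, m}.
∂A = cl(A) ∖ int(A) = {i, j, k, l, m} ∖ ∅ = {i, j, k, l, m}.


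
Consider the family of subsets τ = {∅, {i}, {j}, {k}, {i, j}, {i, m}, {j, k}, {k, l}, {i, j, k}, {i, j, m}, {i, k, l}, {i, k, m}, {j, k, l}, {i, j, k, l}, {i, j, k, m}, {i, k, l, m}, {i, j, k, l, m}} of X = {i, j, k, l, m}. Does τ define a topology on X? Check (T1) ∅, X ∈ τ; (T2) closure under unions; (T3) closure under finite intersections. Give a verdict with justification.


τ is NOT a topology on X.

Axiom (T1): ∅ ∈ τ? Yes; X ∈ τ? Yes.
Axiom (T2/T3): check pairwise unions and intersections of members of τ.
Counterexample for (T2): {i} ∪ {k} = {i, k} ∉ τ. Therefore τ is NOT a topology.


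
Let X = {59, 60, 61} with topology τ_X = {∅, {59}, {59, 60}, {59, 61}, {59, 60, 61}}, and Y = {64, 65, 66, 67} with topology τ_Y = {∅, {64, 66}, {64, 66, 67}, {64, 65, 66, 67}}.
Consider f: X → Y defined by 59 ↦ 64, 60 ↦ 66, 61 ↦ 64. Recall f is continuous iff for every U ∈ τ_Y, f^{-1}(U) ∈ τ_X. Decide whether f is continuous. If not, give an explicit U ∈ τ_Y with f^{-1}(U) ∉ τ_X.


f IS continuous.

Compute f^{-1}(U) for each U ∈ τ_Y:
  U = ∅: f^{-1}(U) = ∅ ∈ τ_X ✓.
  U = {64, 66}: f^{-1}(U) = {59, 60, 61} ∈ τ_X ✓.
  U = {64, 66, 67}: f^{-1}(U) = {59, 60, 61} ∈ τ_X ✓.
  U = {64, 65, 66, 67}: f^{-1}(U) = {59, 60, 61} ∈ τ_X ✓.
Every preimage lies in τ_X, so f IS continuous.


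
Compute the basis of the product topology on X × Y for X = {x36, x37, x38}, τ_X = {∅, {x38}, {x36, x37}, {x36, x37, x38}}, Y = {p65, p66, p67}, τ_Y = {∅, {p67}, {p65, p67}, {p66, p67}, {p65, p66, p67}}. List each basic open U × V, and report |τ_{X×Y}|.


Basis B = {∅ × ∅, {x38} × {p67}, {x36, x37} × {p67}, {x38} × {p65, p67}, {x38} × {p66, p67}, {x36, x37, x38} × {p67}, {x38} × {p65, p66, p67}, {x36, x37} × {p65, p67}, {x36, x37} × {p66, p67}, {x36, x37} × {p65, p66, p67}, {x36, x37, x38} × {p65, p67}, {x36, x37, x38} × {p66, p67}, {x36, x37, x38} × {p65, p66, p67}}; |τ_{X×Y}| = 25.

Enumerate products U × V with U ∈ τ_X, V ∈ τ_Y (deduplicated):
  ∅ × ∅ = {} (∅)
  {x38} × {p67} = {(x38,p67)}
  {x36, x37} × {p67} = {(x36,p67), (x37,p67)}
  {x38} × {p65, p67} = {(x38,p65), (x38,p67)}
  {x38} × {p66, p67} = {(x38,p66), (x38,p67)}
  {x36, x37, x38} × {p67} = {(x36,p67), (x37,p67), (x38,p67)}
  {x38} × {p65, p66, p67} = {(x38,p65), (x38,p66), (x38,p67)}
  {x36, x37} × {p65, p67} = {(x36,p65), (x36,p67), (x37,p65), (x37,p67)}
  {x36, x37} × {p66, p67} = {(x36,p66), (x36,p67), (x37,p66), (x37,p67)}
  {x36, x37} × {p65, p66, p67} = {(x36,p65), (x36,p66), (x36,p67), (x37,p65), (x37,p66), (x37,p67)}
  {x36, x37, x38} × {p65, p67} = {(x36,p65), (x36,p67), (x37,p65), (x37,p67), (x38,p65), (x38,p67)}
  {x36, x37, x38} × {p66, p67} = {(x36,p66), (x36,p67), (x37,p66), (x37,p67), (x38,p66), (x38,p67)}
  {x36, x37, x38} × {p65, p66, p67} = {(x36,p65), (x36,p66), (x36,p67), (x37,p65), (x37,p66), (x37,p67), (x38,p65), (x38,p66), (x38,p67)}
These 13 distinct sets form the basis B.
Close under arbitrary unions to get τ_{X×Y}; counting gives |τ_{X×Y}| = 25.


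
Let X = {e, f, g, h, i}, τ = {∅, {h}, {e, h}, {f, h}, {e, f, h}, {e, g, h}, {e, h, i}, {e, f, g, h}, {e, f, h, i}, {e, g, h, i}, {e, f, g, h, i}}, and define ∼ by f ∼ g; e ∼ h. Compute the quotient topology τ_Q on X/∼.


X/∼ = {[e=h], [f=g], [i]}; |τ_Q| = 5.

Equivalence classes: [e=h], [f=g], [i].
Quotient map π: X → X/∼ sends e ↦ [e=h], f ↦ [f=g], g ↦ [f=g], h ↦ [e=h], i ↦ [i].
For each subset V ⊆ X/∼, compute π^{-1}(V) ⊆ X and check whether π^{-1}(V) ∈ τ. V is open in τ_Q iff π^{-1}(V) ∈ τ.
  V = {}: π^{-1}(V) = ∅ ∈ τ ✓.
  V = {[e=h]}: π^{-1}(V) = {e, h} ∈ τ ✓.
  V = {[f=g]}: π^{-1}(V) = {f, g} ∉ τ ✗.
  V = {[e=h], [f=g]}: π^{-1}(V) = {e, f, g, h} ∈ τ ✓.
  V = {[i]}: π^{-1}(V) = {i} ∉ τ ✗.
  V = {[e=h], [i]}: π^{-1}(V) = {e, h, i} ∈ τ ✓.
  V = {[f=g], [i]}: π^{-1}(V) = {f, g, i} ∉ τ ✗.
  V = {[e=h], [f=g], [i]}: π^{-1}(V) = {e, f, g, h, i} ∈ τ ✓.
Open sets in the quotient: τ_Q = {{}, {[e=h]}, {[e=h], [f=g]}, {[e=h], [i]}, {[e=h], [f=g], [i]}} (5 elements).


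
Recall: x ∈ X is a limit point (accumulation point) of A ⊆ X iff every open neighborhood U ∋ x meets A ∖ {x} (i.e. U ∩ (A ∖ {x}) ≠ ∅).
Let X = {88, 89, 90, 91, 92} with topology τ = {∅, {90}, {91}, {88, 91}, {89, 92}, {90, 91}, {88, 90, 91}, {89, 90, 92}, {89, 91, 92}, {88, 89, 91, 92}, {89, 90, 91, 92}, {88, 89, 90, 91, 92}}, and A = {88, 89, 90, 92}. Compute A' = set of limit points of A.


A' = {89, 92}

For each x ∈ X, list the open sets U ∈ τ with x ∈ U, then check whether U ∩ (A ∖ {x}) ≠ ∅ for every such U.
  x = 88: open {88, 91} ∋ x has {88, 91} ∩ (A ∖ {88}) = ∅, so x is NOT a limit point.
  x = 89: opens ∋ x are {89, 92}, {89, 90, 92}, {89, 91, 92}, {88, 89, 91, 92}, {89, 90, 91, 92}, {88, 89, 90, 91, 92}; each meets A ∖ {89}, so x IS a limit point.
  x = 90: open {90} ∋ x has {90} ∩ (A ∖ {90}) = ∅, so x is NOT a limit point.
  x = 91: open {91} ∋ x has {91} ∩ (A ∖ {91}) = ∅, so x is NOT a limit point.
  x = 92: opens ∋ x are {89, 92}, {89, 90, 92}, {89, 91, 92}, {88, 89, 91, 92}, {89, 90, 91, 92}, {88, 89, 90, 91, 92}; each meets A ∖ {92}, so x IS a limit point.
Collecting: A' = {89, 92}.


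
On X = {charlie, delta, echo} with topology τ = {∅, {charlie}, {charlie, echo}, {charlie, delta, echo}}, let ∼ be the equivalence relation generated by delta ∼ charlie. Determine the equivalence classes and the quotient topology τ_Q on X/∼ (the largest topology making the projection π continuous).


X/∼ = {[charlie=delta], [echo]}; |τ_Q| = 2.

Equivalence classes: [charlie=delta], [echo].
Quotient map π: X → X/∼ sends charlie ↦ [charlie=delta], delta ↦ [charlie=delta], echo ↦ [echo].
For each subset V ⊆ X/∼, compute π^{-1}(V) ⊆ X and check whether π^{-1}(V) ∈ τ. V is open in τ_Q iff π^{-1}(V) ∈ τ.
  V = {}: π^{-1}(V) = ∅ ∈ τ ✓.
  V = {[charlie=delta]}: π^{-1}(V) = {charlie, delta} ∉ τ ✗.
  V = {[echo]}: π^{-1}(V) = {echo} ∉ τ ✗.
  V = {[charlie=delta], [echo]}: π^{-1}(V) = {charlie, delta, echo} ∈ τ ✓.
Open sets in the quotient: τ_Q = {{}, {[charlie=delta], [echo]}} (2 elements).


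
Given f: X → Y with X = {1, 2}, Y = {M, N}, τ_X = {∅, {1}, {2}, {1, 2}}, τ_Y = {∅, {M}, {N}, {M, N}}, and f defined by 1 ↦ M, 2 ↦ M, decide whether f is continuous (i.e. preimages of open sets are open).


f IS continuous.

Compute f^{-1}(U) for each U ∈ τ_Y:
  U = ∅: f^{-1}(U) = ∅ ∈ τ_X ✓.
  U = {M}: f^{-1}(U) = {1, 2} ∈ τ_X ✓.
  U = {N}: f^{-1}(U) = ∅ ∈ τ_X ✓.
  U = {M, N}: f^{-1}(U) = {1, 2} ∈ τ_X ✓.
Every preimage lies in τ_X, so f IS continuous.


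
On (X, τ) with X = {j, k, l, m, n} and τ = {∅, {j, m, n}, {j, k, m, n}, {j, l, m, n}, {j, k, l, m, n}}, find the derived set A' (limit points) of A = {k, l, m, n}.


A' = {j, k, l, m, n}

For each x ∈ X, list the open sets U ∈ τ with x ∈ U, then check whether U ∩ (A ∖ {x}) ≠ ∅ for every such U.
  x = j: opens ∋ x are {j, m, n}, {j, k, m, n}, {j, l, m, n}, {j, k, l, m, n}; each meets A ∖ {j}, so x IS a limit point.
  x = k: opens ∋ x are {j, k, m, n}, {j, k, l, m, n}; each meets A ∖ {k}, so x IS a limit point.
  x = l: opens ∋ x are {j, l, m, n}, {j, k, l, m, n}; each meets A ∖ {l}, so x IS a limit point.
  x = m: opens ∋ x are {j, m, n}, {j, k, m, n}, {j, l, m, n}, {j, k, l, m, n}; each meets A ∖ {m}, so x IS a limit point.
  x = n: opens ∋ x are {j, m, n}, {j, k, m, n}, {j, l, m, n}, {j, k, l, m, n}; each meets A ∖ {n}, so x IS a limit point.
Collecting: A' = {j, k, l, m, n}.


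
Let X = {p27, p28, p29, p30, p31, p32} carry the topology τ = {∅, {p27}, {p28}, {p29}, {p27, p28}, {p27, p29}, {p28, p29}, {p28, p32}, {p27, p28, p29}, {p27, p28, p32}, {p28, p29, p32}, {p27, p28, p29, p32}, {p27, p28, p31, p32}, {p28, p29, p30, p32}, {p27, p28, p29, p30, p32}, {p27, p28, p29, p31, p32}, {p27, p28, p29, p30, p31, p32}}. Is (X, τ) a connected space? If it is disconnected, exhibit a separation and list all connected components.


(X, τ) is connected.

Find clopen sets (U ∈ τ with X ∖ U ∈ τ):
  U = ∅, X ∖ U = {p27, p28, p29, p30, p31, p32} — both open, so U is clopen.
  U = {p27, p28, p29, p30, p31, p32}, X ∖ U = ∅ — both open, so U is clopen.
Only trivial clopens (∅ and X) exist, so (X, τ) is connected.
Compute connected components by grouping points that agree on all clopens:
  component: {p27, p28, p29, p30, p31, p32}


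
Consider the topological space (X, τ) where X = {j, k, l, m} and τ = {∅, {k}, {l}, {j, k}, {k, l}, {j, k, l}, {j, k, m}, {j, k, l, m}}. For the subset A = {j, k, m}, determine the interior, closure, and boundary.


int(A) = {j, k, m}, cl(A) = {j, k, m}, ∂A = ∅.

Closed sets in (X, τ) are complements of opens:
  closed(X, τ) = {∅, {l}, {m}, {j, m}, {l, m}, {j, k, m}, {j, l, m}, {j, k, l, m}}.
int(A) = ⋃ {U ∈ τ : U ⊆ A}. Opens contained in A: ∅, {k}, {j, k}, {j, k, m}.
Taking the union of these: int(A) = {j, k, m}.
cl(A) = ⋂ {C closed : A ⊆ C}. Closed sets containing A: {j, k, m}, {j, k, l, m}.
Intersecting these: cl(A) = {j, k, m}.
∂A = cl(A) ∖ int(A) = {j, k, m} ∖ {j, k, m} = ∅.


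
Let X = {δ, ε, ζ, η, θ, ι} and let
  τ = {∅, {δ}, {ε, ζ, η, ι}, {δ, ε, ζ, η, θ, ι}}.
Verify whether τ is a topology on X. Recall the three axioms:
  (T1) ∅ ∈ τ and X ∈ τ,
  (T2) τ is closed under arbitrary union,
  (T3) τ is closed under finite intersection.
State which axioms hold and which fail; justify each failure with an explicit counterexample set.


τ is NOT a topology on X.

Axiom (T1): ∅ ∈ τ? Yes; X ∈ τ? Yes.
Axiom (T2/T3): check pairwise unions and intersections of members of τ.
Counterexample for (T2): {δ} ∪ {ε, ζ, η, ι} = {δ, ε, ζ, η, ι} ∉ τ. Therefore τ is NOT a topology.


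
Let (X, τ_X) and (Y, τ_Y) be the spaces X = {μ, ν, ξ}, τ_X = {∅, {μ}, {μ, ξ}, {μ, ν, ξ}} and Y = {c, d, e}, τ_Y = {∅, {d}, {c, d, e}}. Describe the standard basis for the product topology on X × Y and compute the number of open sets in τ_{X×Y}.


Basis B = {∅ × ∅, {μ} × {d}, {μ, ξ} × {d}, {μ} × {c, d, e}, {μ, ν, ξ} × {d}, {μ, ξ} × {c, d, e}, {μ, ν, ξ} × {c, d, e}}; |τ_{X×Y}| = 10.

Enumerate products U × V with U ∈ τ_X, V ∈ τ_Y (deduplicated):
  ∅ × ∅ = {} (∅)
  {μ} × {d} = {(μ,d)}
  {μ, ξ} × {d} = {(μ,d), (ξ,d)}
  {μ} × {c, d, e} = {(μ,c), (μ,d), (μ,e)}
  {μ, ν, ξ} × {d} = {(μ,d), (ν,d), (ξ,d)}
  {μ, ξ} × {c, d, e} = {(μ,c), (μ,d), (μ,e), (ξ,c), (ξ,d), (ξ,e)}
  {μ, ν, ξ} × {c, d, e} = {(μ,c), (μ,d), (μ,e), (ν,c), (ν,d), (ν,e), (ξ,c), (ξ,d), (ξ,e)}
These 7 distinct sets form the basis B.
Close under arbitrary unions to get τ_{X×Y}; counting gives |τ_{X×Y}| = 10.


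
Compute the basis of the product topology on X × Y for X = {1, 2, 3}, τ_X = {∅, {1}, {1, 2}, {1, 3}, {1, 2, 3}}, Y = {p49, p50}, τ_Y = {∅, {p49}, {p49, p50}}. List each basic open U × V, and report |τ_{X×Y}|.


Basis B = {∅ × ∅, {1} × {p49}, {1} × {p49, p50}, {1, 2} × {p49}, {1, 3} × {p49}, {1, 2, 3} × {p49}, {1, 2} × {p49, p50}, {1, 3} × {p49, p50}, {1, 2, 3} × {p49, p50}}; |τ_{X×Y}| = 14.

Enumerate products U × V with U ∈ τ_X, V ∈ τ_Y (deduplicated):
  ∅ × ∅ = {} (∅)
  {1} × {p49} = {(1,p49)}
  {1} × {p49, p50} = {(1,p49), (1,p50)}
  {1, 2} × {p49} = {(1,p49), (2,p49)}
  {1, 3} × {p49} = {(1,p49), (3,p49)}
  {1, 2, 3} × {p49} = {(1,p49), (2,p49), (3,p49)}
  {1, 2} × {p49, p50} = {(1,p49), (1,p50), (2,p49), (2,p50)}
  {1, 3} × {p49, p50} = {(1,p49), (1,p50), (3,p49), (3,p50)}
  {1, 2, 3} × {p49, p50} = {(1,p49), (1,p50), (2,p49), (2,p50), (3,p49), (3,p50)}
These 9 distinct sets form the basis B.
Close under arbitrary unions to get τ_{X×Y}; counting gives |τ_{X×Y}| = 14.


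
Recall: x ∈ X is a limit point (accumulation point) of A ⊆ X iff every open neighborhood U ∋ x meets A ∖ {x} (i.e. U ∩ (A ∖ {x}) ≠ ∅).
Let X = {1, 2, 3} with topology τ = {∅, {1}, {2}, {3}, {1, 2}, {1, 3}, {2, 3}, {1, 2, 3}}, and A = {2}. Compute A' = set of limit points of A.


A' = ∅

For each x ∈ X, list the open sets U ∈ τ with x ∈ U, then check whether U ∩ (A ∖ {x}) ≠ ∅ for every such U.
  x = 1: open {1} ∋ x has {1} ∩ (A ∖ {1}) = ∅, so x is NOT a limit point.
  x = 2: open {2} ∋ x has {2} ∩ (A ∖ {2}) = ∅, so x is NOT a limit point.
  x = 3: open {3} ∋ x has {3} ∩ (A ∖ {3}) = ∅, so x is NOT a limit point.
Collecting: A' = ∅.


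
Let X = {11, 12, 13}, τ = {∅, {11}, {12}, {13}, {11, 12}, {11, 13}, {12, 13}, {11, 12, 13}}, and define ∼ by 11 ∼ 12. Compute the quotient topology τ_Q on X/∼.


X/∼ = {[11=12], [13]}; |τ_Q| = 4.

Equivalence classes: [11=12], [13].
Quotient map π: X → X/∼ sends 11 ↦ [11=12], 12 ↦ [11=12], 13 ↦ [13].
For each subset V ⊆ X/∼, compute π^{-1}(V) ⊆ X and check whether π^{-1}(V) ∈ τ. V is open in τ_Q iff π^{-1}(V) ∈ τ.
  V = {}: π^{-1}(V) = ∅ ∈ τ ✓.
  V = {[11=12]}: π^{-1}(V) = {11, 12} ∈ τ ✓.
  V = {[13]}: π^{-1}(V) = {13} ∈ τ ✓.
  V = {[11=12], [13]}: π^{-1}(V) = {11, 12, 13} ∈ τ ✓.
Open sets in the quotient: τ_Q = {{}, {[11=12]}, {[13]}, {[11=12], [13]}} (4 elements).


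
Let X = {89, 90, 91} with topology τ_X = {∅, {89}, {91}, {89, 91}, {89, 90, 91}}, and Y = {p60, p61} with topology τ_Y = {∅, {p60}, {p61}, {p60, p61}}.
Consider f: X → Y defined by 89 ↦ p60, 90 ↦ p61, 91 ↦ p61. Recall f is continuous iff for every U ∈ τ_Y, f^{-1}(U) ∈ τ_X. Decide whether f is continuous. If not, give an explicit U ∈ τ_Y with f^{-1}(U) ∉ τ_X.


f is NOT continuous.

Compute f^{-1}(U) for each U ∈ τ_Y:
  U = ∅: f^{-1}(U) = ∅ ∈ τ_X ✓.
  U = {p60}: f^{-1}(U) = {89} ∈ τ_X ✓.
  U = {p61}: f^{-1}(U) = {90, 91} ∉ τ_X ✗.
  U = {p60, p61}: f^{-1}(U) = {89, 90, 91} ∈ τ_X ✓.
Found U = {p61} with f^{-1}(U) = {90, 91} not in τ_X. Therefore f is NOT continuous.


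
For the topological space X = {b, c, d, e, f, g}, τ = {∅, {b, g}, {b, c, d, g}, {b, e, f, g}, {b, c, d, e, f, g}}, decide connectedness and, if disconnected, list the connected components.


(X, τ) is connected.

Find clopen sets (U ∈ τ with X ∖ U ∈ τ):
  U = ∅, X ∖ U = {b, c, d, e, f, g} — both open, so U is clopen.
  U = {b, c, d, e, f, g}, X ∖ U = ∅ — both open, so U is clopen.
Only trivial clopens (∅ and X) exist, so (X, τ) is connected.
Compute connected components by grouping points that agree on all clopens:
  component: {b, c, d, e, f, g}


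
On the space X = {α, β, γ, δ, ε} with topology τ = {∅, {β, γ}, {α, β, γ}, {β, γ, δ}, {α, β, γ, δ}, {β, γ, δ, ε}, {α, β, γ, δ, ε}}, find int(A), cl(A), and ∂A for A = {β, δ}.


int(A) = ∅, cl(A) = {α, β, γ, δ, ε}, ∂A = {α, β, γ, δ, ε}.

Closed sets in (X, τ) are complements of opens:
  closed(X, τ) = {∅, {α}, {ε}, {α, ε}, {δ, ε}, {α, δ, ε}, {α, β, γ, δ, ε}}.
int(A) = ⋃ {U ∈ τ : U ⊆ A}. Opens contained in A: ∅.
Taking the union of these: int(A) = ∅.
cl(A) = ⋂ {C closed : A ⊆ C}. Closed sets containing A: {α, β, γ, δ, ε}.
Intersecting these: cl(A) = {α, β, γ, δ, ε}.
∂A = cl(A) ∖ int(A) = {α, β, γ, δ, ε} ∖ ∅ = {α, β, γ, δ, ε}.


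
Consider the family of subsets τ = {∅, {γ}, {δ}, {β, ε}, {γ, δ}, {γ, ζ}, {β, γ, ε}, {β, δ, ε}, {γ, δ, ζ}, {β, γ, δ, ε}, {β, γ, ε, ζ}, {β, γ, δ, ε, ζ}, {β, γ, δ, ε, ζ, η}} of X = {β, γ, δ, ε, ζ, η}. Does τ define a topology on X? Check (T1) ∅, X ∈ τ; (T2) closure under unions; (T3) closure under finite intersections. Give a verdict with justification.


τ IS a topology on X.

Axiom (T1): ∅ ∈ τ? Yes; X ∈ τ? Yes.
Axiom (T2/T3): check pairwise unions and intersections of members of τ.
All pairwise intersections and unions checked — each lies in τ. Therefore τ satisfies (T1), (T2), (T3): it IS a topology on X.


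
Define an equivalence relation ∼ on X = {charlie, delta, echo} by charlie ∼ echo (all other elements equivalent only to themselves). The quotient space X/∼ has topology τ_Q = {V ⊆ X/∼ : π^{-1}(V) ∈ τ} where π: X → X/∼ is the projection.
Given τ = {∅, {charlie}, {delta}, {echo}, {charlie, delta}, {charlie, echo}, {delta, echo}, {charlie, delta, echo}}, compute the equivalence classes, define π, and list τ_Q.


X/∼ = {[charlie=echo], [delta]}; |τ_Q| = 4.

Equivalence classes: [charlie=echo], [delta].
Quotient map π: X → X/∼ sends charlie ↦ [charlie=echo], delta ↦ [delta], echo ↦ [charlie=echo].
For each subset V ⊆ X/∼, compute π^{-1}(V) ⊆ X and check whether π^{-1}(V) ∈ τ. V is open in τ_Q iff π^{-1}(V) ∈ τ.
  V = {}: π^{-1}(V) = ∅ ∈ τ ✓.
  V = {[charlie=echo]}: π^{-1}(V) = {charlie, echo} ∈ τ ✓.
  V = {[delta]}: π^{-1}(V) = {delta} ∈ τ ✓.
  V = {[charlie=echo], [delta]}: π^{-1}(V) = {charlie, delta, echo} ∈ τ ✓.
Open sets in the quotient: τ_Q = {{}, {[charlie=echo]}, {[delta]}, {[charlie=echo], [delta]}} (4 elements).


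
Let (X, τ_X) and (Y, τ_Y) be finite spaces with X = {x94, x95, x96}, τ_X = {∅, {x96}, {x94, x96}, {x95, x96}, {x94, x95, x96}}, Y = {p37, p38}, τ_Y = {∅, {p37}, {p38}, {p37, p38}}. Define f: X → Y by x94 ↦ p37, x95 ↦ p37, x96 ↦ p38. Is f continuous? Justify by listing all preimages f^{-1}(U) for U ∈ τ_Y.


f is NOT continuous.

Compute f^{-1}(U) for each U ∈ τ_Y:
  U = ∅: f^{-1}(U) = ∅ ∈ τ_X ✓.
  U = {p37}: f^{-1}(U) = {x94, x95} ∉ τ_X ✗.
  U = {p38}: f^{-1}(U) = {x96} ∈ τ_X ✓.
  U = {p37, p38}: f^{-1}(U) = {x94, x95, x96} ∈ τ_X ✓.
Found U = {p37} with f^{-1}(U) = {x94, x95} not in τ_X. Therefore f is NOT continuous.


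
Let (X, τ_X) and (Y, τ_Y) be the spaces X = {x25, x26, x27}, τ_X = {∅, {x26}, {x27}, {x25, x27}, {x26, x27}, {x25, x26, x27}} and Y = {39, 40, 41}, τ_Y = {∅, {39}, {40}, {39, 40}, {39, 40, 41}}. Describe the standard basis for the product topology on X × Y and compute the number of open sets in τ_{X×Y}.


Basis B = {∅ × ∅, {x26} × {39}, {x26} × {40}, {x27} × {39}, {x27} × {40}, {x25, x27} × {39}, {x25, x27} × {40}, {x26} × {39, 40}, {x26, x27} × {39}, {x26, x27} × {40}, {x27} × {39, 40}, {x25, x26, x27} × {39}, {x25, x26, x27} × {40}, {x26} × {39, 40, 41}, {x27} × {39, 40, 41}, {x25, x27} × {39, 40}, {x26, x27} × {39, 40}, {x25, x27} × {39, 40, 41}, {x25, x26, x27} × {39, 40}, {x26, x27} × {39, 40, 41}, {x25, x26, x27} × {39, 40, 41}}; |τ_{X×Y}| = 70.

Enumerate products U × V with U ∈ τ_X, V ∈ τ_Y (deduplicated):
  ∅ × ∅ = {} (∅)
  {x26} × {39} = {(x26,39)}
  {x26} × {40} = {(x26,40)}
  {x27} × {39} = {(x27,39)}
  {x27} × {40} = {(x27,40)}
  {x25, x27} × {39} = {(x25,39), (x27,39)}
  {x25, x27} × {40} = {(x25,40), (x27,40)}
  {x26} × {39, 40} = {(x26,39), (x26,40)}
  {x26, x27} × {39} = {(x26,39), (x27,39)}
  {x26, x27} × {40} = {(x26,40), (x27,40)}
  {x27} × {39, 40} = {(x27,39), (x27,40)}
  {x25, x26, x27} × {39} = {(x25,39), (x26,39), (x27,39)}
  {x25, x26, x27} × {40} = {(x25,40), (x26,40), (x27,40)}
  {x26} × {39, 40, 41} = {(x26,39), (x26,40), (x26,41)}
  {x27} × {39, 40, 41} = {(x27,39), (x27,40), (x27,41)}
  {x25, x27} × {39, 40} = {(x25,39), (x25,40), (x27,39), (x27,40)}
  {x26, x27} × {39, 40} = {(x26,39), (x26,40), (x27,39), (x27,40)}
  {x25, x27} × {39, 40, 41} = {(x25,39), (x25,40), (x25,41), (x27,39), (x27,40), (x27,41)}
  {x25, x26, x27} × {39, 40} = {(x25,39), (x25,40), (x26,39), (x26,40), (x27,39), (x27,40)}
  {x26, x27} × {39, 40, 41} = {(x26,39), (x26,40), (x26,41), (x27,39), (x27,40), (x27,41)}
  {x25, x26, x27} × {39, 40, 41} = {(x25,39), (x25,40), (x25,41), (x26,39), (x26,40), (x26,41), (x27,39), (x27,40), (x27,41)}
These 21 distinct sets form the basis B.
Close under arbitrary unions to get τ_{X×Y}; counting gives |τ_{X×Y}| = 70.


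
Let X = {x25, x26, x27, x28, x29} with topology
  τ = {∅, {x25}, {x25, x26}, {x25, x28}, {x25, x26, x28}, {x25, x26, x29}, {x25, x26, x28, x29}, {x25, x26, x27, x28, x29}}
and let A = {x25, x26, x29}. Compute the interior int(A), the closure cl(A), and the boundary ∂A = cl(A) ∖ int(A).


int(A) = {x25, x26, x29}, cl(A) = {x25, x26, x27, x28, x29}, ∂A = {x27, x28}.

Closed sets in (X, τ) are complements of opens:
  closed(X, τ) = {∅, {x27}, {x27, x28}, {x27, x29}, {x26, x27, x29}, {x27, x28, x29}, {x26, x27, x28, x29}, {x25, x26, x27, x28, x29}}.
int(A) = ⋃ {U ∈ τ : U ⊆ A}. Opens contained in A: ∅, {x25}, {x25, x26}, {x25, x26, x29}.
Taking the union of these: int(A) = {x25, x26, x29}.
cl(A) = ⋂ {C closed : A ⊆ C}. Closed sets containing A: {x25, x26, x27, x28, x29}.
Intersecting these: cl(A) = {x25, x26, x27, x28, x29}.
∂A = cl(A) ∖ int(A) = {x25, x26, x27, x28, x29} ∖ {x25, x26, x29} = {x27, x28}.


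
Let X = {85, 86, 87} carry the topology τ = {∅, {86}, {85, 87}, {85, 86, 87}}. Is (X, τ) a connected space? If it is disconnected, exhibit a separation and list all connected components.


(X, τ) is disconnected; components = [{86}, {85, 87}].

Find clopen sets (U ∈ τ with X ∖ U ∈ τ):
  U = ∅, X ∖ U = {85, 86, 87} — both open, so U is clopen.
  U = {86}, X ∖ U = {85, 87} — both open, so U is clopen.
  U = {85, 87}, X ∖ U = {86} — both open, so U is clopen.
  U = {85, 86, 87}, X ∖ U = ∅ — both open, so U is clopen.
Nontrivial clopen(s) exist: e.g. {86}. So (X, τ) is disconnected.
Compute connected components by grouping points that agree on all clopens:
  component: {86}
  component: {85, 87}


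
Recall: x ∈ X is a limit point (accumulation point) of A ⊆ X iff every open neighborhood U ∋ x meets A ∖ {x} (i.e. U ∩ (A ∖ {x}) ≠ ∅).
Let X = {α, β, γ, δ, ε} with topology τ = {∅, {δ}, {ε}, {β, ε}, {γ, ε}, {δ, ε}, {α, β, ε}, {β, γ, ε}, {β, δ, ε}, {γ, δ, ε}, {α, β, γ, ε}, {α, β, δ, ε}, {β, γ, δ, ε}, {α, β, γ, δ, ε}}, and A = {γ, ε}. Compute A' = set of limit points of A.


A' = {α, β, γ}

For each x ∈ X, list the open sets U ∈ τ with x ∈ U, then check whether U ∩ (A ∖ {x}) ≠ ∅ for every such U.
  x = α: opens ∋ x are {α, β, ε}, {α, β, γ, ε}, {α, β, δ, ε}, {α, β, γ, δ, ε}; each meets A ∖ {α}, so x IS a limit point.
  x = β: opens ∋ x are {β, ε}, {α, β, ε}, {β, γ, ε}, {β, δ, ε}, {α, β, γ, ε}, {α, β, δ, ε}, {β, γ, δ, ε}, {α, β, γ, δ, ε}; each meets A ∖ {β}, so x IS a limit point.
  x = γ: opens ∋ x are {γ, ε}, {β, γ, ε}, {γ, δ, ε}, {α, β, γ, ε}, {β, γ, δ, ε}, {α, β, γ, δ, ε}; each meets A ∖ {γ}, so x IS a limit point.
  x = δ: open {δ} ∋ x has {δ} ∩ (A ∖ {δ}) = ∅, so x is NOT a limit point.
  x = ε: open {ε} ∋ x has {ε} ∩ (A ∖ {ε}) = ∅, so x is NOT a limit point.
Collecting: A' = {α, β, γ}.


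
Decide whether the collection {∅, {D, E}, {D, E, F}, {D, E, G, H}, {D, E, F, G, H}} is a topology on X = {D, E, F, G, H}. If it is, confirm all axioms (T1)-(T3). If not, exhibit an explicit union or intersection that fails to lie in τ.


τ IS a topology on X.

Axiom (T1): ∅ ∈ τ? Yes; X ∈ τ? Yes.
Axiom (T2/T3): check pairwise unions and intersections of members of τ.
All pairwise intersections and unions checked — each lies in τ. Therefore τ satisfies (T1), (T2), (T3): it IS a topology on X.


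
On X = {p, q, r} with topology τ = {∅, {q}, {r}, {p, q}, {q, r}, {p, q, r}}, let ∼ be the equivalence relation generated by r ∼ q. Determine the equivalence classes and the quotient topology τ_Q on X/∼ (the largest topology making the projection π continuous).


X/∼ = {[p], [q=r]}; |τ_Q| = 3.

Equivalence classes: [p], [q=r].
Quotient map π: X → X/∼ sends p ↦ [p], q ↦ [q=r], r ↦ [q=r].
For each subset V ⊆ X/∼, compute π^{-1}(V) ⊆ X and check whether π^{-1}(V) ∈ τ. V is open in τ_Q iff π^{-1}(V) ∈ τ.
  V = {}: π^{-1}(V) = ∅ ∈ τ ✓.
  V = {[p]}: π^{-1}(V) = {p} ∉ τ ✗.
  V = {[q=r]}: π^{-1}(V) = {q, r} ∈ τ ✓.
  V = {[p], [q=r]}: π^{-1}(V) = {p, q, r} ∈ τ ✓.
Open sets in the quotient: τ_Q = {{}, {[q=r]}, {[p], [q=r]}} (3 elements).


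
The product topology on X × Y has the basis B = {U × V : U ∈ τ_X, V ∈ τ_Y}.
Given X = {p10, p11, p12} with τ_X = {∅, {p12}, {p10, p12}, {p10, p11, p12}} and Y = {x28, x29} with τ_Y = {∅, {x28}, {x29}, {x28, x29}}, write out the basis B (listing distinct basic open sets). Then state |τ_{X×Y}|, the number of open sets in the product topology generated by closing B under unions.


Basis B = {∅ × ∅, {p12} × {x28}, {p12} × {x29}, {p10, p12} × {x28}, {p10, p12} × {x29}, {p12} × {x28, x29}, {p10, p11, p12} × {x28}, {p10, p11, p12} × {x29}, {p10, p12} × {x28, x29}, {p10, p11, p12} × {x28, x29}}; |τ_{X×Y}| = 16.

Enumerate products U × V with U ∈ τ_X, V ∈ τ_Y (deduplicated):
  ∅ × ∅ = {} (∅)
  {p12} × {x28} = {(p12,x28)}
  {p12} × {x29} = {(p12,x29)}
  {p10, p12} × {x28} = {(p10,x28), (p12,x28)}
  {p10, p12} × {x29} = {(p10,x29), (p12,x29)}
  {p12} × {x28, x29} = {(p12,x28), (p12,x29)}
  {p10, p11, p12} × {x28} = {(p10,x28), (p11,x28), (p12,x28)}
  {p10, p11, p12} × {x29} = {(p10,x29), (p11,x29), (p12,x29)}
  {p10, p12} × {x28, x29} = {(p10,x28), (p10,x29), (p12,x28), (p12,x29)}
  {p10, p11, p12} × {x28, x29} = {(p10,x28), (p10,x29), (p11,x28), (p11,x29), (p12,x28), (p12,x29)}
These 10 distinct sets form the basis B.
Close under arbitrary unions to get τ_{X×Y}; counting gives |τ_{X×Y}| = 16.


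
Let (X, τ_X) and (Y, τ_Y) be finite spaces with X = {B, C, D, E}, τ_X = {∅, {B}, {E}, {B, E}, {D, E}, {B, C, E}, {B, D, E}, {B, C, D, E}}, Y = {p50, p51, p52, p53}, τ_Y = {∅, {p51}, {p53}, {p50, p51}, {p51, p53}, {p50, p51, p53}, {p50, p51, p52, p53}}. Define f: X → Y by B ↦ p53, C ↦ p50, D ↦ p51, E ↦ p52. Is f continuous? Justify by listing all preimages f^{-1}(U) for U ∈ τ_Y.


f is NOT continuous.

Compute f^{-1}(U) for each U ∈ τ_Y:
  U = ∅: f^{-1}(U) = ∅ ∈ τ_X ✓.
  U = {p51}: f^{-1}(U) = {D} ∉ τ_X ✗.
  U = {p53}: f^{-1}(U) = {B} ∈ τ_X ✓.
  U = {p50, p51}: f^{-1}(U) = {C, D} ∉ τ_X ✗.
  U = {p51, p53}: f^{-1}(U) = {B, D} ∉ τ_X ✗.
  U = {p50, p51, p53}: f^{-1}(U) = {B, C, D} ∉ τ_X ✗.
  U = {p50, p51, p52, p53}: f^{-1}(U) = {B, C, D, E} ∈ τ_X ✓.
Found U = {p51} with f^{-1}(U) = {D} not in τ_X. Therefore f is NOT continuous.


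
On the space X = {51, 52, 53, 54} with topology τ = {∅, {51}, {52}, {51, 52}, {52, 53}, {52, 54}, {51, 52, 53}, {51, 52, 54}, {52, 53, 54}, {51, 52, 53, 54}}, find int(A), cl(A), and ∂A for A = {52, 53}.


int(A) = {52, 53}, cl(A) = {52, 53, 54}, ∂A = {54}.

Closed sets in (X, τ) are complements of opens:
  closed(X, τ) = {∅, {51}, {53}, {54}, {51, 53}, {51, 54}, {53, 54}, {51, 53, 54}, {52, 53, 54}, {51, 52, 53, 54}}.
int(A) = ⋃ {U ∈ τ : U ⊆ A}. Opens contained in A: ∅, {52}, {52, 53}.
Taking the union of these: int(A) = {52, 53}.
cl(A) = ⋂ {C closed : A ⊆ C}. Closed sets containing A: {52, 53, 54}, {51, 52, 53, 54}.
Intersecting these: cl(A) = {52, 53, 54}.
∂A = cl(A) ∖ int(A) = {52, 53, 54} ∖ {52, 53} = {54}.


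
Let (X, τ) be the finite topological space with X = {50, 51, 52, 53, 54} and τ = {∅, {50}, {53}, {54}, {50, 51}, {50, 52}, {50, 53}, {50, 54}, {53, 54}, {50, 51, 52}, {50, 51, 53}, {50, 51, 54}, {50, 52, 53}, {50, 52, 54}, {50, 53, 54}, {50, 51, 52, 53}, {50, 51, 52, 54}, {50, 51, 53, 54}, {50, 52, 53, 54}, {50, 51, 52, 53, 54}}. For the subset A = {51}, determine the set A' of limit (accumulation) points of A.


A' = ∅

For each x ∈ X, list the open sets U ∈ τ with x ∈ U, then check whether U ∩ (A ∖ {x}) ≠ ∅ for every such U.
  x = 50: open {50} ∋ x has {50} ∩ (A ∖ {50}) = ∅, so x is NOT a limit point.
  x = 51: open {50, 51} ∋ x has {50, 51} ∩ (A ∖ {51}) = ∅, so x is NOT a limit point.
  x = 52: open {50, 52} ∋ x has {50, 52} ∩ (A ∖ {52}) = ∅, so x is NOT a limit point.
  x = 53: open {53} ∋ x has {53} ∩ (A ∖ {53}) = ∅, so x is NOT a limit point.
  x = 54: open {54} ∋ x has {54} ∩ (A ∖ {54}) = ∅, so x is NOT a limit point.
Collecting: A' = ∅.


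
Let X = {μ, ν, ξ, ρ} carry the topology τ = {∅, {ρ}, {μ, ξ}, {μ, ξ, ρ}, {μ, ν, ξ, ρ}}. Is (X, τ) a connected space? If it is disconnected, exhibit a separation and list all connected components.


(X, τ) is connected.

Find clopen sets (U ∈ τ with X ∖ U ∈ τ):
  U = ∅, X ∖ U = {μ, ν, ξ, ρ} — both open, so U is clopen.
  U = {μ, ν, ξ, ρ}, X ∖ U = ∅ — both open, so U is clopen.
Only trivial clopens (∅ and X) exist, so (X, τ) is connected.
Compute connected components by grouping points that agree on all clopens:
  component: {μ, ν, ξ, ρ}


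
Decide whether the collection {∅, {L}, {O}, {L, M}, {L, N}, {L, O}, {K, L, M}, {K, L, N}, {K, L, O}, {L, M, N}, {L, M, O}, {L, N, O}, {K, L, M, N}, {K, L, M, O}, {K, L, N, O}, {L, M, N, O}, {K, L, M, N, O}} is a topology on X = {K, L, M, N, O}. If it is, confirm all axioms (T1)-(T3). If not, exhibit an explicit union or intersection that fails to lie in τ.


τ is NOT a topology on X.

Axiom (T1): ∅ ∈ τ? Yes; X ∈ τ? Yes.
Axiom (T2/T3): check pairwise unions and intersections of members of τ.
Counterexample for (T3): {K, L, M} ∩ {K, L, N} = {K, L} ∉ τ. Therefore τ is NOT a topology.


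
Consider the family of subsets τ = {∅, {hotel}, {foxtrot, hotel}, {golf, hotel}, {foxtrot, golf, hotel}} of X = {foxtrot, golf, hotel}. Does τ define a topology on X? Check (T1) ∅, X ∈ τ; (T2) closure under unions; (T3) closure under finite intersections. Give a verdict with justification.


τ IS a topology on X.

Axiom (T1): ∅ ∈ τ? Yes; X ∈ τ? Yes.
Axiom (T2/T3): check pairwise unions and intersections of members of τ.
All pairwise intersections and unions checked — each lies in τ. Therefore τ satisfies (T1), (T2), (T3): it IS a topology on X.


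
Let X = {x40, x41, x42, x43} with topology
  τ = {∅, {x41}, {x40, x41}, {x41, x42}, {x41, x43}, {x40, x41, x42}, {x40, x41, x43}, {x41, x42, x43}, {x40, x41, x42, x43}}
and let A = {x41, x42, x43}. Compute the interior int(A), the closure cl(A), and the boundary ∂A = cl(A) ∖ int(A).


int(A) = {x41, x42, x43}, cl(A) = {x40, x41, x42, x43}, ∂A = {x40}.

Closed sets in (X, τ) are complements of opens:
  closed(X, τ) = {∅, {x40}, {x42}, {x43}, {x40, x42}, {x40, x43}, {x42, x43}, {x40, x42, x43}, {x40, x41, x42, x43}}.
int(A) = ⋃ {U ∈ τ : U ⊆ A}. Opens contained in A: ∅, {x41}, {x41, x42}, {x41, x43}, {x41, x42, x43}.
Taking the union of these: int(A) = {x41, x42, x43}.
cl(A) = ⋂ {C closed : A ⊆ C}. Closed sets containing A: {x40, x41, x42, x43}.
Intersecting these: cl(A) = {x40, x41, x42, x43}.
∂A = cl(A) ∖ int(A) = {x40, x41, x42, x43} ∖ {x41, x42, x43} = {x40}.
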